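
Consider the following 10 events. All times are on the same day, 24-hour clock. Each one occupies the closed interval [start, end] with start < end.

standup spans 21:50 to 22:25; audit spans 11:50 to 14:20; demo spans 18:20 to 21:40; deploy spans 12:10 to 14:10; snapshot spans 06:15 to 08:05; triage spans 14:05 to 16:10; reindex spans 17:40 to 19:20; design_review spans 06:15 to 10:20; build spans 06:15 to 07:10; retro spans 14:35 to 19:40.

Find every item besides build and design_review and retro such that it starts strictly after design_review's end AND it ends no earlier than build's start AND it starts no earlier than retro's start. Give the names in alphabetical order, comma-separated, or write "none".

demo, reindex, standup

Conditions: its start is strictly after design_review's end (X.start > 10:20) AND its end is no earlier than build's start (X.end >= 06:15) AND its start is no earlier than retro's start (X.start >= 14:35).
audit: start 11:50 > 10:20? ✓; end 14:20 >= 06:15? ✓; start 11:50 >= 14:35? ✗ → no.
demo: start 18:20 > 10:20? ✓; end 21:40 >= 06:15? ✓; start 18:20 >= 14:35? ✓ → yes.
deploy: start 12:10 > 10:20? ✓; end 14:10 >= 06:15? ✓; start 12:10 >= 14:35? ✗ → no.
reindex: start 17:40 > 10:20? ✓; end 19:20 >= 06:15? ✓; start 17:40 >= 14:35? ✓ → yes.
snapshot: start 06:15 > 10:20? ✗; end 08:05 >= 06:15? ✓; start 06:15 >= 14:35? ✗ → no.
standup: start 21:50 > 10:20? ✓; end 22:25 >= 06:15? ✓; start 21:50 >= 14:35? ✓ → yes.
triage: start 14:05 > 10:20? ✓; end 16:10 >= 06:15? ✓; start 14:05 >= 14:35? ✗ → no.
Result: demo, reindex, standup.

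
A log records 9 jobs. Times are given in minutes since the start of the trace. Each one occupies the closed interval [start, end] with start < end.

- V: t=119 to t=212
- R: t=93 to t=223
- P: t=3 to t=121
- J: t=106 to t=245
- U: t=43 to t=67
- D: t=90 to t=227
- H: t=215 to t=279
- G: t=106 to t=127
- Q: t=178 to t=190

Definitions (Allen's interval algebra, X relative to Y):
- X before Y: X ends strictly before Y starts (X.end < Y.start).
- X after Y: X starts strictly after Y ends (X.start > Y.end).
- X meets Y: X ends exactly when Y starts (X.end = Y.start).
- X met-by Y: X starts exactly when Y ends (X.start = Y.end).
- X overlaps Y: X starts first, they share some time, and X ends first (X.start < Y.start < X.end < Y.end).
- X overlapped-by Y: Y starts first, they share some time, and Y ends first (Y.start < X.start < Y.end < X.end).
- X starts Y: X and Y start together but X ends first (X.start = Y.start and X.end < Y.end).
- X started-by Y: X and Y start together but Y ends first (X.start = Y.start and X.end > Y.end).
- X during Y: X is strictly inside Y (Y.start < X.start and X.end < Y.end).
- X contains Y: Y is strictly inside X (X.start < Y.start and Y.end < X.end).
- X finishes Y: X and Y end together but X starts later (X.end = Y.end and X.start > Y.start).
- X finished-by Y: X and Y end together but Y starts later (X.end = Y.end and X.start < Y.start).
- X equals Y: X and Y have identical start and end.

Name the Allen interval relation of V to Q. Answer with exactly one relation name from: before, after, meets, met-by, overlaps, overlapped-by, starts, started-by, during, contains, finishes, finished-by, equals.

V = [t=119, t=212]; Q = [t=178, t=190].
Compare endpoints: V.start < Q.start, V.start < Q.end, V.end > Q.start, V.end > Q.end.
That pattern is 'contains'.

contains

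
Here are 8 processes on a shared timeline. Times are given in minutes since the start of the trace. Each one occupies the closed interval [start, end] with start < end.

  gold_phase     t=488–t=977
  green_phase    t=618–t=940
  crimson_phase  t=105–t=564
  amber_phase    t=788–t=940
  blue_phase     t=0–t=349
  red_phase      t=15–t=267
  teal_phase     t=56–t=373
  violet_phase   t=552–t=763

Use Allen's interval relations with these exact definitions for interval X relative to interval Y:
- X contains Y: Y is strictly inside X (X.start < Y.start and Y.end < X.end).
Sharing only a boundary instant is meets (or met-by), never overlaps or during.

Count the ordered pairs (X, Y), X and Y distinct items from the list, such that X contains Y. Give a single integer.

Checking all 56 ordered pairs for relation 'contains'; matching pairs in alphabetical order:
(blue_phase, red_phase): blue_phase contains red_phase ✓
(gold_phase, amber_phase): gold_phase contains amber_phase ✓
(gold_phase, green_phase): gold_phase contains green_phase ✓
(gold_phase, violet_phase): gold_phase contains violet_phase ✓
Count: 4.

4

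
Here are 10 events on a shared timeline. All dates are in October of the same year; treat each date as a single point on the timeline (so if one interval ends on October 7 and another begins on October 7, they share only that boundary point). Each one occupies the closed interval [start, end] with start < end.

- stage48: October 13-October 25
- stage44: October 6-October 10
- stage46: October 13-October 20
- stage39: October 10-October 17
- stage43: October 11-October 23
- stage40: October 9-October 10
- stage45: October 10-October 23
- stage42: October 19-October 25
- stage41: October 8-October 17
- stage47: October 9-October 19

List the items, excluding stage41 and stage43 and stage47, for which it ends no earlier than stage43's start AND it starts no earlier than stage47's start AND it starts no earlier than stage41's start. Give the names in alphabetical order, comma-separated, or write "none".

Conditions: its end is no earlier than stage43's start (X.end >= October 11) AND its start is no earlier than stage47's start (X.start >= October 9) AND its start is no earlier than stage41's start (X.start >= October 8).
stage39: end October 17 >= October 11? ✓; start October 10 >= October 9? ✓; start October 10 >= October 8? ✓ → yes.
stage40: end October 10 >= October 11? ✗; start October 9 >= October 9? ✓; start October 9 >= October 8? ✓ → no.
stage42: end October 25 >= October 11? ✓; start October 19 >= October 9? ✓; start October 19 >= October 8? ✓ → yes.
stage44: end October 10 >= October 11? ✗; start October 6 >= October 9? ✗; start October 6 >= October 8? ✗ → no.
stage45: end October 23 >= October 11? ✓; start October 10 >= October 9? ✓; start October 10 >= October 8? ✓ → yes.
stage46: end October 20 >= October 11? ✓; start October 13 >= October 9? ✓; start October 13 >= October 8? ✓ → yes.
stage48: end October 25 >= October 11? ✓; start October 13 >= October 9? ✓; start October 13 >= October 8? ✓ → yes.
Result: stage39, stage42, stage45, stage46, stage48.

stage39, stage42, stage45, stage46, stage48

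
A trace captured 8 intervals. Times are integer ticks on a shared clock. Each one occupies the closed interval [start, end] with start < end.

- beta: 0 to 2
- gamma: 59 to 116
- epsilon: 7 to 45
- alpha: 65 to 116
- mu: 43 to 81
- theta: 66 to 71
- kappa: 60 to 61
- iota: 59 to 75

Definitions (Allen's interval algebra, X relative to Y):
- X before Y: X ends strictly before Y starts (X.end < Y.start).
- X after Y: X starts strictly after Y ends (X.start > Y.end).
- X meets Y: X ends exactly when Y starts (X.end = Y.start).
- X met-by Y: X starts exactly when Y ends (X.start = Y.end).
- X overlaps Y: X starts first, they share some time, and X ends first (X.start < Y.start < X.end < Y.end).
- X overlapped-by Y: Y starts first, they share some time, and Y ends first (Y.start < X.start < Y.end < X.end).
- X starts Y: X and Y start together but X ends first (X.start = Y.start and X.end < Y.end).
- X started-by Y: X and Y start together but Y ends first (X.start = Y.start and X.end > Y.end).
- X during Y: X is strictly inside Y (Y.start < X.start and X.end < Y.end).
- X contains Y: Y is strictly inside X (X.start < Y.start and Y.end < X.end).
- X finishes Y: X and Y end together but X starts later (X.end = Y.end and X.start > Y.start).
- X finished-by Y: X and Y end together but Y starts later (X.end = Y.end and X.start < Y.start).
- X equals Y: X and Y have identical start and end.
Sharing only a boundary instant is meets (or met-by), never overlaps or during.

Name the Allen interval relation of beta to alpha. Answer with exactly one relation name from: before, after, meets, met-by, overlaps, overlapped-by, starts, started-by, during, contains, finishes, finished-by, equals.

beta = [0, 2]; alpha = [65, 116].
Compare endpoints: beta.start < alpha.start, beta.start < alpha.end, beta.end < alpha.start, beta.end < alpha.end.
That pattern is 'before'.

before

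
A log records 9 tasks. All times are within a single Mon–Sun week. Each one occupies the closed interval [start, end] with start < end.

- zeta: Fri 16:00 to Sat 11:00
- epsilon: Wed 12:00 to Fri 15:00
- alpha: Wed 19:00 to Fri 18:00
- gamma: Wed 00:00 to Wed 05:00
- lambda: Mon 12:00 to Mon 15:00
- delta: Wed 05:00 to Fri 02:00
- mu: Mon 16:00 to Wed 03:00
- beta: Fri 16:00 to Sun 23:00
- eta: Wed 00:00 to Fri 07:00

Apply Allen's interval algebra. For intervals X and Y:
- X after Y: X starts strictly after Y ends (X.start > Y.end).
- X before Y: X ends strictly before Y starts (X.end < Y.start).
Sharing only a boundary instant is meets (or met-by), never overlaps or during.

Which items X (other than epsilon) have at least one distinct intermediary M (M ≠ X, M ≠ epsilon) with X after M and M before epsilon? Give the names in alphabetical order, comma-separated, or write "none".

Target epsilon = [Wed 12:00, Fri 15:00].
Intermediaries M with M before epsilon: gamma, lambda, mu.
Via gamma — items with X after gamma: alpha, beta, zeta.
Via lambda — items with X after lambda: alpha, beta, delta, eta, gamma, mu, zeta.
Via mu — items with X after mu: alpha, beta, delta, zeta.
Union: alpha, beta, delta, eta, gamma, mu, zeta.

alpha, beta, delta, eta, gamma, mu, zeta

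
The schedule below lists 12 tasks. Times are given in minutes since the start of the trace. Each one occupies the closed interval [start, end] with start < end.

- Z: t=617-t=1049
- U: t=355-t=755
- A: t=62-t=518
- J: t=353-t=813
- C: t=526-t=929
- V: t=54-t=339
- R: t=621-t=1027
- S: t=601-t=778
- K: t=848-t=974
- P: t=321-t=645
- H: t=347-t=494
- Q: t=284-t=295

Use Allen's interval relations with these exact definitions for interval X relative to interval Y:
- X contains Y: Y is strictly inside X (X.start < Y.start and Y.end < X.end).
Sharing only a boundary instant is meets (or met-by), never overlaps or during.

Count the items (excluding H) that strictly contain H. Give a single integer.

2

Target H = [t=347, t=494].
A [t=62, t=518] → contains → counts.
C [t=526, t=929] → after → no.
J [t=353, t=813] → overlapped-by → no.
K [t=848, t=974] → after → no.
P [t=321, t=645] → contains → counts.
Q [t=284, t=295] → before → no.
R [t=621, t=1027] → after → no.
S [t=601, t=778] → after → no.
U [t=355, t=755] → overlapped-by → no.
V [t=54, t=339] → before → no.
Z [t=617, t=1049] → after → no.
Total: 2.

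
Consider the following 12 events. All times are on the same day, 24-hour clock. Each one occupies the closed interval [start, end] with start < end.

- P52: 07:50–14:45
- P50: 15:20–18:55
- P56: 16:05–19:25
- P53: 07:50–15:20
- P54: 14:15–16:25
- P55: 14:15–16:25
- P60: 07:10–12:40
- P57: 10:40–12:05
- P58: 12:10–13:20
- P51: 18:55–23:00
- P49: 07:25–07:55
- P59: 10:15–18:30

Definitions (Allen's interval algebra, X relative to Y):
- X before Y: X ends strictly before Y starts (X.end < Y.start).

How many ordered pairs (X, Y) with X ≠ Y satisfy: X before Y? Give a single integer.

Checking all 132 ordered pairs for relation 'before'; matching pairs in alphabetical order:
(P49, P50): P49 before P50 ✓
(P49, P51): P49 before P51 ✓
(P49, P54): P49 before P54 ✓
(P49, P55): P49 before P55 ✓
(P49, P56): P49 before P56 ✓
(P49, P57): P49 before P57 ✓
(P49, P58): P49 before P58 ✓
(P49, P59): P49 before P59 ✓
(P52, P50): P52 before P50 ✓
(P52, P51): P52 before P51 ✓
(P52, P56): P52 before P56 ✓
(P53, P51): P53 before P51 ✓
(P53, P56): P53 before P56 ✓
(P54, P51): P54 before P51 ✓
(P55, P51): P55 before P51 ✓
(P57, P50): P57 before P50 ✓
(P57, P51): P57 before P51 ✓
(P57, P54): P57 before P54 ✓
(P57, P55): P57 before P55 ✓
(P57, P56): P57 before P56 ✓
(P57, P58): P57 before P58 ✓
(P58, P50): P58 before P50 ✓
(P58, P51): P58 before P51 ✓
(P58, P54): P58 before P54 ✓
... plus 8 further pairs not listed.
Count: 32.

32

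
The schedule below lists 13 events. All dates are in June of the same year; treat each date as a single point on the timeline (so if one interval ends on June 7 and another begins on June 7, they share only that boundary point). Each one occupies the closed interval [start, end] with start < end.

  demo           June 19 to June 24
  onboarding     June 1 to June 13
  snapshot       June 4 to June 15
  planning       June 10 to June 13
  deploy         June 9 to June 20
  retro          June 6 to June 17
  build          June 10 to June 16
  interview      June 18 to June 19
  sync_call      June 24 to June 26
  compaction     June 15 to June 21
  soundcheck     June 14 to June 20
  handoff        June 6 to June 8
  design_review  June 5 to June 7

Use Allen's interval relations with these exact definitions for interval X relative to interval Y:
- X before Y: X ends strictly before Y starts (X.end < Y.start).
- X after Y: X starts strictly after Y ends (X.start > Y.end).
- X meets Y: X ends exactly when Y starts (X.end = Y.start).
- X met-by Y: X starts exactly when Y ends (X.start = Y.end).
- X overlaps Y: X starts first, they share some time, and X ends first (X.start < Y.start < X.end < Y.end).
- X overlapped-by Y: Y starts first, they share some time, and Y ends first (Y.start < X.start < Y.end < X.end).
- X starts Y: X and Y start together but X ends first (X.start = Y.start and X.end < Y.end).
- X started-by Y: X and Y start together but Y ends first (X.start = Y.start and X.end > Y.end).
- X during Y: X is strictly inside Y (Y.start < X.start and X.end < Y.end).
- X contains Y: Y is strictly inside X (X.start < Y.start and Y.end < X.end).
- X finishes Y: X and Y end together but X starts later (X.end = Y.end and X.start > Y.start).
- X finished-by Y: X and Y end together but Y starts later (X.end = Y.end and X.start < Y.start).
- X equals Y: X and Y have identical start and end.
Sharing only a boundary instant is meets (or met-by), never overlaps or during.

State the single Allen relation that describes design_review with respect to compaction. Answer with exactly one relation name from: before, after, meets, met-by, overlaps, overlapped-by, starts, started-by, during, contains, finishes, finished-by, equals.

design_review = [June 5, June 7]; compaction = [June 15, June 21].
Compare endpoints: design_review.start < compaction.start, design_review.start < compaction.end, design_review.end < compaction.start, design_review.end < compaction.end.
That pattern is 'before'.

before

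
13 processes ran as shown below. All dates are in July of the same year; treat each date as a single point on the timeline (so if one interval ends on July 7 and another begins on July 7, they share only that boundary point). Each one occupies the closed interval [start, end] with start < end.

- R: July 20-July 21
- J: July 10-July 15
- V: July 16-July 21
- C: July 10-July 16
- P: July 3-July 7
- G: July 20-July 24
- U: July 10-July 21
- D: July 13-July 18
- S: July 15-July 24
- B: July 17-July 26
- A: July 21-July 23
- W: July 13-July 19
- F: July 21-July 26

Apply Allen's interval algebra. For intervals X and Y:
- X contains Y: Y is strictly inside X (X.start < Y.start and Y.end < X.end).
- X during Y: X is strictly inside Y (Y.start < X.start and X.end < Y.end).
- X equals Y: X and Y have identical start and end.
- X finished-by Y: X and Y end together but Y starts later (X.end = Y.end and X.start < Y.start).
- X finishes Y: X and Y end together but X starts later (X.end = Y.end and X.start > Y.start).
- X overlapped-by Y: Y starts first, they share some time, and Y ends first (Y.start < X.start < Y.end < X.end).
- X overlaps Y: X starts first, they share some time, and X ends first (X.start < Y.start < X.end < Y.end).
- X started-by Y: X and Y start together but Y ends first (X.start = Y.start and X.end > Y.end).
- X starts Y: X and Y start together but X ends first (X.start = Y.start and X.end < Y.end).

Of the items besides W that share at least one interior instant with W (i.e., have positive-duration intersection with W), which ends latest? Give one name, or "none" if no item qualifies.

Target W = [July 13, July 19].
A [July 21, July 23] → after → excluded.
B [July 17, July 26] → overlapped-by → candidate.
C [July 10, July 16] → overlaps → candidate.
D [July 13, July 18] → starts → candidate.
F [July 21, July 26] → after → excluded.
G [July 20, July 24] → after → excluded.
J [July 10, July 15] → overlaps → candidate.
P [July 3, July 7] → before → excluded.
R [July 20, July 21] → after → excluded.
S [July 15, July 24] → overlapped-by → candidate.
U [July 10, July 21] → contains → candidate.
V [July 16, July 21] → overlapped-by → candidate.
Among candidates, latest end is July 26 → B.

B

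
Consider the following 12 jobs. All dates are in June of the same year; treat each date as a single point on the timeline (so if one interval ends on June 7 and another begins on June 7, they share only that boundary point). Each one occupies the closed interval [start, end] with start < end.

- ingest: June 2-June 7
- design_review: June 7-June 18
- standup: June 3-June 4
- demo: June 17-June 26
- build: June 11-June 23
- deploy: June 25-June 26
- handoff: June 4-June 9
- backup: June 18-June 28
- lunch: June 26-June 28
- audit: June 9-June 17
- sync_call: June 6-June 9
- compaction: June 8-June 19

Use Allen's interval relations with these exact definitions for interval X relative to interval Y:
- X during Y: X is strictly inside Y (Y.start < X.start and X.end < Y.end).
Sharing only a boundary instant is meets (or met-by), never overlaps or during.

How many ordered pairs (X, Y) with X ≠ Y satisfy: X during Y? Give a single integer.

Checking all 132 ordered pairs for relation 'during'; matching pairs in alphabetical order:
(audit, compaction): audit during compaction ✓
(audit, design_review): audit during design_review ✓
(deploy, backup): deploy during backup ✓
(standup, ingest): standup during ingest ✓
Count: 4.

4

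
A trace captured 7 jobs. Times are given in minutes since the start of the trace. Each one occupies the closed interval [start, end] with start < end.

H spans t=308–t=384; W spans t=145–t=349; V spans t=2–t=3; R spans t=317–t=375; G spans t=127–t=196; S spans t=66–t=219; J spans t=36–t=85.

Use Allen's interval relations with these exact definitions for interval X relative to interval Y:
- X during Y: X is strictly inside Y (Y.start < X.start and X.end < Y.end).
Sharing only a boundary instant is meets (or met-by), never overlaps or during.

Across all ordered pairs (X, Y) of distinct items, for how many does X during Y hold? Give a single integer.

2

Checking all 42 ordered pairs for relation 'during'; matching pairs in alphabetical order:
(G, S): G during S ✓
(R, H): R during H ✓
Count: 2.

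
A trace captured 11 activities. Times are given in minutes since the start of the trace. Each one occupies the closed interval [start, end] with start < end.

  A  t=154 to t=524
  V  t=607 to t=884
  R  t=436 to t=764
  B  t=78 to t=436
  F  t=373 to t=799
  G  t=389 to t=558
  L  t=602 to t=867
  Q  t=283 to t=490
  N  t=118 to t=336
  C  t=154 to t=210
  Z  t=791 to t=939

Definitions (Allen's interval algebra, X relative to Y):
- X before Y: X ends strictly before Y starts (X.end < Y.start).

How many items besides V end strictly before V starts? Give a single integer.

6

Target V = [t=607, t=884].
A [t=154, t=524] → before → counts.
B [t=78, t=436] → before → counts.
C [t=154, t=210] → before → counts.
F [t=373, t=799] → overlaps → no.
G [t=389, t=558] → before → counts.
L [t=602, t=867] → overlaps → no.
N [t=118, t=336] → before → counts.
Q [t=283, t=490] → before → counts.
R [t=436, t=764] → overlaps → no.
Z [t=791, t=939] → overlapped-by → no.
Total: 6.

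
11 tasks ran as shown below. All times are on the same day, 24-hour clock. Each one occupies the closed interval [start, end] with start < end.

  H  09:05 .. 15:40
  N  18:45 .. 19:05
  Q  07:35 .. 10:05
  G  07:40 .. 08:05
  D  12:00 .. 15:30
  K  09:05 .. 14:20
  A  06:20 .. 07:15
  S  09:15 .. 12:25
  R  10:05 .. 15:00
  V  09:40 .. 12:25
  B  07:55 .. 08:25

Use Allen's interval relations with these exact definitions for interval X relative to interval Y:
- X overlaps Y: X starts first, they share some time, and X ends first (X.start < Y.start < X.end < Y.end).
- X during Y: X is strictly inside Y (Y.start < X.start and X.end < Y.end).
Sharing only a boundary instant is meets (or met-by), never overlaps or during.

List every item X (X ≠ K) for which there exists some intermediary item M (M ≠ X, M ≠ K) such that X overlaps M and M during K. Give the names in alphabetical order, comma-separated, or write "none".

Q

Target K = [09:05, 14:20].
Intermediaries M with M during K: S, V.
Via S — items with X overlaps S: Q.
Via V — items with X overlaps V: Q.
Union: Q.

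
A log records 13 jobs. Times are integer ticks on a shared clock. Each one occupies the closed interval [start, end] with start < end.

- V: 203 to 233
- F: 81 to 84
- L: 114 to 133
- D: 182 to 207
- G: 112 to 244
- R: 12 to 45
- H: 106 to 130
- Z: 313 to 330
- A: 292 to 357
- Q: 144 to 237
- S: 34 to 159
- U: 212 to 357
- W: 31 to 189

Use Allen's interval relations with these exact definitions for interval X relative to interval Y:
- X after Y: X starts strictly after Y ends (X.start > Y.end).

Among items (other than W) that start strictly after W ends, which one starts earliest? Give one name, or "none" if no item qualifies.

Target W = [31, 189].
A [292, 357] → after → candidate.
D [182, 207] → overlapped-by → excluded.
F [81, 84] → during → excluded.
G [112, 244] → overlapped-by → excluded.
H [106, 130] → during → excluded.
L [114, 133] → during → excluded.
Q [144, 237] → overlapped-by → excluded.
R [12, 45] → overlaps → excluded.
S [34, 159] → during → excluded.
U [212, 357] → after → candidate.
V [203, 233] → after → candidate.
Z [313, 330] → after → candidate.
Among candidates, earliest start is 203 → V.

V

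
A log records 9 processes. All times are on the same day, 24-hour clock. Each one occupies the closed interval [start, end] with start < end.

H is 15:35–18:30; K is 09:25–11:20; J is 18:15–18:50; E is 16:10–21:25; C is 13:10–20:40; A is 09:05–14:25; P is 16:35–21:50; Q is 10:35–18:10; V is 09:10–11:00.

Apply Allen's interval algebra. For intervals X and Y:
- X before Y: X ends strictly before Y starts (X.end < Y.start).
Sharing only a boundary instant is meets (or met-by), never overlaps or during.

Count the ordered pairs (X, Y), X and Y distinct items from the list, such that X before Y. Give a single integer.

Checking all 72 ordered pairs for relation 'before'; matching pairs in alphabetical order:
(A, E): A before E ✓
(A, H): A before H ✓
(A, J): A before J ✓
(A, P): A before P ✓
(K, C): K before C ✓
(K, E): K before E ✓
(K, H): K before H ✓
(K, J): K before J ✓
(K, P): K before P ✓
(Q, J): Q before J ✓
(V, C): V before C ✓
(V, E): V before E ✓
(V, H): V before H ✓
(V, J): V before J ✓
(V, P): V before P ✓
Count: 15.

15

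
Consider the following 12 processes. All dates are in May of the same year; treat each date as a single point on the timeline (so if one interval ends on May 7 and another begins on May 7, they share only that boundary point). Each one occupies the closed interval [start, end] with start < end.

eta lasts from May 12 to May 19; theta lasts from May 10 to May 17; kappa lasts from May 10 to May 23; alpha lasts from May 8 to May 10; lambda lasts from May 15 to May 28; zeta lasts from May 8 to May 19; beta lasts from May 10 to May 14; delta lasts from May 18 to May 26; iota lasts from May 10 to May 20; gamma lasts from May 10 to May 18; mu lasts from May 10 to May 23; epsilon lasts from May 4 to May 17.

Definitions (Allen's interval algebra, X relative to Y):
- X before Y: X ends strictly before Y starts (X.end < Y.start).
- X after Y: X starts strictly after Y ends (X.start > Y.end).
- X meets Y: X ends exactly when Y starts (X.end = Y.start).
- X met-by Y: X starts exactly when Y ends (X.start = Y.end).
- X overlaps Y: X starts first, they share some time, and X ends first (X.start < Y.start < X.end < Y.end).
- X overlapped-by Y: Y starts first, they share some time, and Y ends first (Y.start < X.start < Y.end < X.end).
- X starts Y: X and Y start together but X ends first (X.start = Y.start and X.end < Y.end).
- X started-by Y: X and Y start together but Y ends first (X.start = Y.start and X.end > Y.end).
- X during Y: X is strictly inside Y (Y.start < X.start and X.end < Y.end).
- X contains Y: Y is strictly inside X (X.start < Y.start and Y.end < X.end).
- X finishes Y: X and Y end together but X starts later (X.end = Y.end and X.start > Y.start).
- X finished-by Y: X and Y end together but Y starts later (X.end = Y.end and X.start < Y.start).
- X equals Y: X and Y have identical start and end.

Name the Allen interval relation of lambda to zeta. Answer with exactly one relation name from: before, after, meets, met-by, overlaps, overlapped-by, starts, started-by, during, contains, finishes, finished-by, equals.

lambda = [May 15, May 28]; zeta = [May 8, May 19].
Compare endpoints: lambda.start > zeta.start, lambda.start < zeta.end, lambda.end > zeta.start, lambda.end > zeta.end.
That pattern is 'overlapped-by'.

overlapped-by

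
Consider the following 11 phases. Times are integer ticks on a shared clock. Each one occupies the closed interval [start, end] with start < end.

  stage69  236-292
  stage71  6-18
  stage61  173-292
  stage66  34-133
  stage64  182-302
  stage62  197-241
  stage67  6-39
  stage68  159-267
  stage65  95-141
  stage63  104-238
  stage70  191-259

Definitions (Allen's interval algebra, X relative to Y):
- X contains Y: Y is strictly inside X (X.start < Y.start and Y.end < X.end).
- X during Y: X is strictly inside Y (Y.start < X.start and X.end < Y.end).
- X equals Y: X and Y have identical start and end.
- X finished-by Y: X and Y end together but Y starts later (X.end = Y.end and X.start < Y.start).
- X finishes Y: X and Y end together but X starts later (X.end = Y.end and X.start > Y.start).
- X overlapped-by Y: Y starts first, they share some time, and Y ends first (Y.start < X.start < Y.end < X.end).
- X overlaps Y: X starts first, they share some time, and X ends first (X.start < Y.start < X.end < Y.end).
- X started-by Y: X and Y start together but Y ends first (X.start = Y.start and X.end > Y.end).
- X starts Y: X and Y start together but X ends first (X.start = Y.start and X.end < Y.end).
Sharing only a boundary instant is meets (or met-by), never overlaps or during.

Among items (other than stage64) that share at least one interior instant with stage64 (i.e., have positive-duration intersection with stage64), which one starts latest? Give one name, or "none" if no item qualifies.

Target stage64 = [182, 302].
stage61 [173, 292] → overlaps → candidate.
stage62 [197, 241] → during → candidate.
stage63 [104, 238] → overlaps → candidate.
stage65 [95, 141] → before → excluded.
stage66 [34, 133] → before → excluded.
stage67 [6, 39] → before → excluded.
stage68 [159, 267] → overlaps → candidate.
stage69 [236, 292] → during → candidate.
stage70 [191, 259] → during → candidate.
stage71 [6, 18] → before → excluded.
Among candidates, latest start is 236 → stage69.

stage69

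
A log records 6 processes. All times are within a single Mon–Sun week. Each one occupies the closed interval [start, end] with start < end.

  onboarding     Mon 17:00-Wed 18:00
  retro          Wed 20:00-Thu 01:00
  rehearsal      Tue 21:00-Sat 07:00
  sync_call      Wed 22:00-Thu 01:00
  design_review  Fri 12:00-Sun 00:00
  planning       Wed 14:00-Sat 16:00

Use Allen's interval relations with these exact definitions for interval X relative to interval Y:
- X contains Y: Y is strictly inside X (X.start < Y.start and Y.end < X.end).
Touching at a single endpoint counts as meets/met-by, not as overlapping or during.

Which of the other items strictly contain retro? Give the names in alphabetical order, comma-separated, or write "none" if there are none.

Target retro = [Wed 20:00, Thu 01:00].
design_review [Fri 12:00, Sun 00:00] → after → no.
onboarding [Mon 17:00, Wed 18:00] → before → no.
planning [Wed 14:00, Sat 16:00] → contains → yes.
rehearsal [Tue 21:00, Sat 07:00] → contains → yes.
sync_call [Wed 22:00, Thu 01:00] → finishes → no.
Result: planning, rehearsal.

planning, rehearsal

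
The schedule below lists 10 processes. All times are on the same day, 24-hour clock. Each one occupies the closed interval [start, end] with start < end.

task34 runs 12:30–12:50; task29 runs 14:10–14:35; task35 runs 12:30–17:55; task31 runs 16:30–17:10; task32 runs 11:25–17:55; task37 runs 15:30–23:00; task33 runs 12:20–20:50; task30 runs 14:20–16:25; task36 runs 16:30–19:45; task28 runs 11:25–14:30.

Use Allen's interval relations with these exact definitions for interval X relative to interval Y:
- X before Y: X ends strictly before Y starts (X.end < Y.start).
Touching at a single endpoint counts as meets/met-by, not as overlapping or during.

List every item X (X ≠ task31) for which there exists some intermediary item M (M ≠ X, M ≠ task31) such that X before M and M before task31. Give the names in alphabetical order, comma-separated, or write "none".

Target task31 = [16:30, 17:10].
Intermediaries M with M before task31: task28, task29, task30, task34.
Via task28 — items with X before task28: none.
Via task29 — items with X before task29: task34.
Via task30 — items with X before task30: task34.
Via task34 — items with X before task34: none.
Union: task34.

task34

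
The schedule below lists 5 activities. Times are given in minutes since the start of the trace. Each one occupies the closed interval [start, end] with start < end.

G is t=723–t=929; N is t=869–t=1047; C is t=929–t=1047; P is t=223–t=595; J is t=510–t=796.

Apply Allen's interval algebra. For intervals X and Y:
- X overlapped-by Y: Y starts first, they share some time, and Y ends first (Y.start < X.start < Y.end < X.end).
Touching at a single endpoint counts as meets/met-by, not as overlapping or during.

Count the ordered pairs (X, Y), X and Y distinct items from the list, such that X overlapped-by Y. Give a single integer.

3

Checking all 20 ordered pairs for relation 'overlapped-by'; matching pairs in alphabetical order:
(G, J): G overlapped-by J ✓
(J, P): J overlapped-by P ✓
(N, G): N overlapped-by G ✓
Count: 3.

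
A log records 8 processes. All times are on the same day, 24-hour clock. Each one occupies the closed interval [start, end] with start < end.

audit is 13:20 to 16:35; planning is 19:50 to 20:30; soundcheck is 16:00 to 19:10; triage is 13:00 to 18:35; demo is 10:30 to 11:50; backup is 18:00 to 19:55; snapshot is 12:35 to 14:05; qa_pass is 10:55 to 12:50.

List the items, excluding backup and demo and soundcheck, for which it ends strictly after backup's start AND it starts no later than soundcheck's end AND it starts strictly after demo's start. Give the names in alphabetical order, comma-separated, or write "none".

Conditions: its end is strictly after backup's start (X.end > 18:00) AND its start is no later than soundcheck's end (X.start <= 19:10) AND its start is strictly after demo's start (X.start > 10:30).
audit: end 16:35 > 18:00? ✗; start 13:20 <= 19:10? ✓; start 13:20 > 10:30? ✓ → no.
planning: end 20:30 > 18:00? ✓; start 19:50 <= 19:10? ✗; start 19:50 > 10:30? ✓ → no.
qa_pass: end 12:50 > 18:00? ✗; start 10:55 <= 19:10? ✓; start 10:55 > 10:30? ✓ → no.
snapshot: end 14:05 > 18:00? ✗; start 12:35 <= 19:10? ✓; start 12:35 > 10:30? ✓ → no.
triage: end 18:35 > 18:00? ✓; start 13:00 <= 19:10? ✓; start 13:00 > 10:30? ✓ → yes.
Result: triage.

triage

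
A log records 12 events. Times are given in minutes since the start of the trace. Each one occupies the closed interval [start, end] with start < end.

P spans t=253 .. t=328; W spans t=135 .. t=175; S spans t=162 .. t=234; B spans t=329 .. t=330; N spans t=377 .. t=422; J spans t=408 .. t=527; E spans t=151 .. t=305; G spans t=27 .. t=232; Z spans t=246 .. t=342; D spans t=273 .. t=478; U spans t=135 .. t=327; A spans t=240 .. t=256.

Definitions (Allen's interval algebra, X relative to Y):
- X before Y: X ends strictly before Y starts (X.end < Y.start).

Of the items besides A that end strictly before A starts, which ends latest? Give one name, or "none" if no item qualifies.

Target A = [t=240, t=256].
B [t=329, t=330] → after → excluded.
D [t=273, t=478] → after → excluded.
E [t=151, t=305] → contains → excluded.
G [t=27, t=232] → before → candidate.
J [t=408, t=527] → after → excluded.
N [t=377, t=422] → after → excluded.
P [t=253, t=328] → overlapped-by → excluded.
S [t=162, t=234] → before → candidate.
U [t=135, t=327] → contains → excluded.
W [t=135, t=175] → before → candidate.
Z [t=246, t=342] → overlapped-by → excluded.
Among candidates, latest end is t=234 → S.

S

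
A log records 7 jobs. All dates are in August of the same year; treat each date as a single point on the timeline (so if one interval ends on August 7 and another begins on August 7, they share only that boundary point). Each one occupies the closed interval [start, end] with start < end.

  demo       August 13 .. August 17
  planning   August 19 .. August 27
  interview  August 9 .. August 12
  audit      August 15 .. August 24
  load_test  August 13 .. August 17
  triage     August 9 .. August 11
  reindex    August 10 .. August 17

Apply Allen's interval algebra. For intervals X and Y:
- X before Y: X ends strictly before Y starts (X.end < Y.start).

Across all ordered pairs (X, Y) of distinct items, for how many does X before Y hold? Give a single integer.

Checking all 42 ordered pairs for relation 'before'; matching pairs in alphabetical order:
(demo, planning): demo before planning ✓
(interview, audit): interview before audit ✓
(interview, demo): interview before demo ✓
(interview, load_test): interview before load_test ✓
(interview, planning): interview before planning ✓
(load_test, planning): load_test before planning ✓
(reindex, planning): reindex before planning ✓
(triage, audit): triage before audit ✓
(triage, demo): triage before demo ✓
(triage, load_test): triage before load_test ✓
(triage, planning): triage before planning ✓
Count: 11.

11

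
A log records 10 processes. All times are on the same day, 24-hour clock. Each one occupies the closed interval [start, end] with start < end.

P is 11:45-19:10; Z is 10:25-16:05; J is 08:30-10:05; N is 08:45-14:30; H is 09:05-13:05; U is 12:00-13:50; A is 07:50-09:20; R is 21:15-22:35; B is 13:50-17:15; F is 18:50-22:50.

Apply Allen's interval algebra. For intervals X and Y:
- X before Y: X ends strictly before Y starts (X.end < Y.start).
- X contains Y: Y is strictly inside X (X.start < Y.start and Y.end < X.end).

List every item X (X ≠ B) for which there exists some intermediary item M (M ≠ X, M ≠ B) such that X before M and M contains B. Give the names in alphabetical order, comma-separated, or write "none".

A, J

Target B = [13:50, 17:15].
Intermediaries M with M contains B: P.
Via P — items with X before P: A, J.
Union: A, J.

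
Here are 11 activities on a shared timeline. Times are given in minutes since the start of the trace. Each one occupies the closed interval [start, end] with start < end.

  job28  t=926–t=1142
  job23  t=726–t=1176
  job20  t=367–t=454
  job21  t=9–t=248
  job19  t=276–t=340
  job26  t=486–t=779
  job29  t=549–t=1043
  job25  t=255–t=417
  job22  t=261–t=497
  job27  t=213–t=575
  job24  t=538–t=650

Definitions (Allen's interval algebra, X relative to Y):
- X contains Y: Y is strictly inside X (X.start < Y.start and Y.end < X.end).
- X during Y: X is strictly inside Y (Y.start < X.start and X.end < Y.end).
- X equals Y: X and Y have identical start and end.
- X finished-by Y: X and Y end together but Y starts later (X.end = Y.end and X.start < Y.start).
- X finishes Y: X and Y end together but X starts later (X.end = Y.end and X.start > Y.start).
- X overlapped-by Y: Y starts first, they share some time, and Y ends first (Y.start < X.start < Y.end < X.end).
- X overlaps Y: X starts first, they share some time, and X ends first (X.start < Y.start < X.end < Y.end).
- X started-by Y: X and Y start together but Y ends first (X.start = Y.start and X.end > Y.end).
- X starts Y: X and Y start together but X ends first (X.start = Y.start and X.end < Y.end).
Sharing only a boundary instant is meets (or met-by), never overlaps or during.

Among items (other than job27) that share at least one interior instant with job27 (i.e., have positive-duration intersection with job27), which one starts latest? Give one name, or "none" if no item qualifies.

job29

Target job27 = [t=213, t=575].
job19 [t=276, t=340] → during → candidate.
job20 [t=367, t=454] → during → candidate.
job21 [t=9, t=248] → overlaps → candidate.
job22 [t=261, t=497] → during → candidate.
job23 [t=726, t=1176] → after → excluded.
job24 [t=538, t=650] → overlapped-by → candidate.
job25 [t=255, t=417] → during → candidate.
job26 [t=486, t=779] → overlapped-by → candidate.
job28 [t=926, t=1142] → after → excluded.
job29 [t=549, t=1043] → overlapped-by → candidate.
Among candidates, latest start is t=549 → job29.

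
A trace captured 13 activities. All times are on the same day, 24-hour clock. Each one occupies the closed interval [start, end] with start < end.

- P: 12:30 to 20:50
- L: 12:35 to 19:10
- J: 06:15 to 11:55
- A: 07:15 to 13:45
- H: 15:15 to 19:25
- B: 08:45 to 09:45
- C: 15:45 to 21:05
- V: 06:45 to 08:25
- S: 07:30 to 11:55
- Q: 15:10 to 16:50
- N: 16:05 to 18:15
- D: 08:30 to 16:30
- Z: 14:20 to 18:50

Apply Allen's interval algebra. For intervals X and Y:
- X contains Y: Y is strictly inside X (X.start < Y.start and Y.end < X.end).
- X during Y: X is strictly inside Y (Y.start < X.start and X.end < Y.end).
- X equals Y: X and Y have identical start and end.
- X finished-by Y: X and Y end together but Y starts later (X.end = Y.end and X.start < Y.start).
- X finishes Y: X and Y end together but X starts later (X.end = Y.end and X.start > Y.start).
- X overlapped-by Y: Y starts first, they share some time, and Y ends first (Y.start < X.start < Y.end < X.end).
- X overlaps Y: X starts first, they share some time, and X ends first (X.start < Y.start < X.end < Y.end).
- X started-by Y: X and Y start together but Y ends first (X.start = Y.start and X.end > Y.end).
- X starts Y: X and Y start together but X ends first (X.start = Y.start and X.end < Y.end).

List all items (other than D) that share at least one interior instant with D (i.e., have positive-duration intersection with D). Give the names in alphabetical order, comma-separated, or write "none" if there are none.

A, B, C, H, J, L, N, P, Q, S, Z

Target D = [08:30, 16:30].
A [07:15, 13:45] → overlaps → yes.
B [08:45, 09:45] → during → yes.
C [15:45, 21:05] → overlapped-by → yes.
H [15:15, 19:25] → overlapped-by → yes.
J [06:15, 11:55] → overlaps → yes.
L [12:35, 19:10] → overlapped-by → yes.
N [16:05, 18:15] → overlapped-by → yes.
P [12:30, 20:50] → overlapped-by → yes.
Q [15:10, 16:50] → overlapped-by → yes.
S [07:30, 11:55] → overlaps → yes.
V [06:45, 08:25] → before → no.
Z [14:20, 18:50] → overlapped-by → yes.
Result: A, B, C, H, J, L, N, P, Q, S, Z.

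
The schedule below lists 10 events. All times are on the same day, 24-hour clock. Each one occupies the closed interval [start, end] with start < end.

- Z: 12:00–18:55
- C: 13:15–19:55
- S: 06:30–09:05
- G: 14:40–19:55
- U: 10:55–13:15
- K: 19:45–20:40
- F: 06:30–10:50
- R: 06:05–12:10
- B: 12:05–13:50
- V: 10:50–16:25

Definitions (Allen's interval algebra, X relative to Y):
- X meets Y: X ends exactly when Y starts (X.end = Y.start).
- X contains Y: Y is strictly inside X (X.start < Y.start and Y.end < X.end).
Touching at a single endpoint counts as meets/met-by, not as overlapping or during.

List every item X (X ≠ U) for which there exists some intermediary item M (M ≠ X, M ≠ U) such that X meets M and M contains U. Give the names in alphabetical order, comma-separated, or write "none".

F

Target U = [10:55, 13:15].
Intermediaries M with M contains U: V.
Via V — items with X meets V: F.
Union: F.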